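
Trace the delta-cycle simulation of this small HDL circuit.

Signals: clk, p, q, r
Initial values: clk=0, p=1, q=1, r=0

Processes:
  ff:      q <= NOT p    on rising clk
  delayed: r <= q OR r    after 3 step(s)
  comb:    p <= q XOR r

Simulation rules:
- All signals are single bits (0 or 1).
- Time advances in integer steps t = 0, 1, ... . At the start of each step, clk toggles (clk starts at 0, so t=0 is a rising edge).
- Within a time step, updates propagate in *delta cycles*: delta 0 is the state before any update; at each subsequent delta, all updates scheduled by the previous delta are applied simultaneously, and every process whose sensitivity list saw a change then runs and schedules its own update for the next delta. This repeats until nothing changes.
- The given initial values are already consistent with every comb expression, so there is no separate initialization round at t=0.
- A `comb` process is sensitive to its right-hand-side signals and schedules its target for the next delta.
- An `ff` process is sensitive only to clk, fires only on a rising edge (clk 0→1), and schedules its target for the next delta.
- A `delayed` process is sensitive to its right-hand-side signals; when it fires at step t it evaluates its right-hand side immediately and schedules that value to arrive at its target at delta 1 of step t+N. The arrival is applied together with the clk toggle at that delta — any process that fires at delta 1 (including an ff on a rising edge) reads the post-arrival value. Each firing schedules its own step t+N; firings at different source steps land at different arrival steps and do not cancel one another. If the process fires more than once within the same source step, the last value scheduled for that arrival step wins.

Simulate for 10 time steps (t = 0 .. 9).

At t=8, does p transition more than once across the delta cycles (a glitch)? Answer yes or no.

t0.Δ0 r=0 clk=0 p=1 q=1
t0.Δ1 r=0 clk=1 p=1 q=1
t0.Δ2 r=0 clk=1 p=1 q=0
t0.Δ3 r=0 clk=1 p=0 q=0
t1.Δ0 r=0 clk=1 p=0 q=0
t1.Δ1 r=0 clk=0 p=0 q=0
t2.Δ0 r=0 clk=0 p=0 q=0
t2.Δ1 r=0 clk=1 p=0 q=0
t2.Δ2 r=0 clk=1 p=0 q=1
t2.Δ3 r=0 clk=1 p=1 q=1
t3.Δ0 r=0 clk=1 p=1 q=1
t3.Δ1 r=0 clk=0 p=1 q=1
t4.Δ0 r=0 clk=0 p=1 q=1
t4.Δ1 r=0 clk=1 p=1 q=1
t4.Δ2 r=0 clk=1 p=1 q=0
t4.Δ3 r=0 clk=1 p=0 q=0
t5.Δ0 r=0 clk=1 p=0 q=0
t5.Δ1 r=1 clk=0 p=0 q=0
t5.Δ2 r=1 clk=0 p=1 q=0
t6.Δ0 r=1 clk=0 p=1 q=0
t6.Δ1 r=1 clk=1 p=1 q=0
t7.Δ0 r=1 clk=1 p=1 q=0
t7.Δ1 r=0 clk=0 p=1 q=0
t7.Δ2 r=0 clk=0 p=0 q=0
t8.Δ0 r=0 clk=0 p=0 q=0
t8.Δ1 r=1 clk=1 p=0 q=0
t8.Δ2 r=1 clk=1 p=1 q=1
t8.Δ3 r=1 clk=1 p=0 q=1
t9.Δ0 r=1 clk=1 p=0 q=1
t9.Δ1 r=1 clk=0 p=0 q=1

yes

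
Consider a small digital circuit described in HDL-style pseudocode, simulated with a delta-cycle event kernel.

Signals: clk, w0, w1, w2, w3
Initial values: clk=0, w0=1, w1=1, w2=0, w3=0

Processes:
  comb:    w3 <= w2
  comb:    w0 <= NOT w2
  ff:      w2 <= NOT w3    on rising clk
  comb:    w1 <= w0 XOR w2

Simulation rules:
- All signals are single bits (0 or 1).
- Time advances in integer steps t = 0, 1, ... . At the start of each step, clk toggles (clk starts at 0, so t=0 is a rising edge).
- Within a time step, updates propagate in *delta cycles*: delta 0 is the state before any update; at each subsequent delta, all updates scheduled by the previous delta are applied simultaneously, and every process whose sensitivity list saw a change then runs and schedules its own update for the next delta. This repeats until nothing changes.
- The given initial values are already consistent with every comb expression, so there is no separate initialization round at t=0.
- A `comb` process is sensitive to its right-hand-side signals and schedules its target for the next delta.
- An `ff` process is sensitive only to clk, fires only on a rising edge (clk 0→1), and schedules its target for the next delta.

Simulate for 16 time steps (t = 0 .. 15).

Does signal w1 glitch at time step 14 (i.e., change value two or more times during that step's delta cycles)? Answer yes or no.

yes

t0.Δ0 w1=1 w3=0 w2=0 clk=0 w0=1
t0.Δ1 w1=1 w3=0 w2=0 clk=1 w0=1
t0.Δ2 w1=1 w3=0 w2=1 clk=1 w0=1
t0.Δ3 w1=0 w3=1 w2=1 clk=1 w0=0
t0.Δ4 w1=1 w3=1 w2=1 clk=1 w0=0
t1.Δ0 w1=1 w3=1 w2=1 clk=1 w0=0
t1.Δ1 w1=1 w3=1 w2=1 clk=0 w0=0
t2.Δ0 w1=1 w3=1 w2=1 clk=0 w0=0
t2.Δ1 w1=1 w3=1 w2=1 clk=1 w0=0
t2.Δ2 w1=1 w3=1 w2=0 clk=1 w0=0
t2.Δ3 w1=0 w3=0 w2=0 clk=1 w0=1
t2.Δ4 w1=1 w3=0 w2=0 clk=1 w0=1
t3.Δ0 w1=1 w3=0 w2=0 clk=1 w0=1
t3.Δ1 w1=1 w3=0 w2=0 clk=0 w0=1
t4.Δ0 w1=1 w3=0 w2=0 clk=0 w0=1
t4.Δ1 w1=1 w3=0 w2=0 clk=1 w0=1
t4.Δ2 w1=1 w3=0 w2=1 clk=1 w0=1
t4.Δ3 w1=0 w3=1 w2=1 clk=1 w0=0
t4.Δ4 w1=1 w3=1 w2=1 clk=1 w0=0
t5.Δ0 w1=1 w3=1 w2=1 clk=1 w0=0
t5.Δ1 w1=1 w3=1 w2=1 clk=0 w0=0
t6.Δ0 w1=1 w3=1 w2=1 clk=0 w0=0
t6.Δ1 w1=1 w3=1 w2=1 clk=1 w0=0
t6.Δ2 w1=1 w3=1 w2=0 clk=1 w0=0
t6.Δ3 w1=0 w3=0 w2=0 clk=1 w0=1
t6.Δ4 w1=1 w3=0 w2=0 clk=1 w0=1
t7.Δ0 w1=1 w3=0 w2=0 clk=1 w0=1
t7.Δ1 w1=1 w3=0 w2=0 clk=0 w0=1
t8.Δ0 w1=1 w3=0 w2=0 clk=0 w0=1
t8.Δ1 w1=1 w3=0 w2=0 clk=1 w0=1
t8.Δ2 w1=1 w3=0 w2=1 clk=1 w0=1
t8.Δ3 w1=0 w3=1 w2=1 clk=1 w0=0
t8.Δ4 w1=1 w3=1 w2=1 clk=1 w0=0
t9.Δ0 w1=1 w3=1 w2=1 clk=1 w0=0
t9.Δ1 w1=1 w3=1 w2=1 clk=0 w0=0
t10.Δ0 w1=1 w3=1 w2=1 clk=0 w0=0
t10.Δ1 w1=1 w3=1 w2=1 clk=1 w0=0
t10.Δ2 w1=1 w3=1 w2=0 clk=1 w0=0
t10.Δ3 w1=0 w3=0 w2=0 clk=1 w0=1
t10.Δ4 w1=1 w3=0 w2=0 clk=1 w0=1
t11.Δ0 w1=1 w3=0 w2=0 clk=1 w0=1
t11.Δ1 w1=1 w3=0 w2=0 clk=0 w0=1
t12.Δ0 w1=1 w3=0 w2=0 clk=0 w0=1
t12.Δ1 w1=1 w3=0 w2=0 clk=1 w0=1
t12.Δ2 w1=1 w3=0 w2=1 clk=1 w0=1
t12.Δ3 w1=0 w3=1 w2=1 clk=1 w0=0
t12.Δ4 w1=1 w3=1 w2=1 clk=1 w0=0
t13.Δ0 w1=1 w3=1 w2=1 clk=1 w0=0
t13.Δ1 w1=1 w3=1 w2=1 clk=0 w0=0
t14.Δ0 w1=1 w3=1 w2=1 clk=0 w0=0
t14.Δ1 w1=1 w3=1 w2=1 clk=1 w0=0
t14.Δ2 w1=1 w3=1 w2=0 clk=1 w0=0
t14.Δ3 w1=0 w3=0 w2=0 clk=1 w0=1
t14.Δ4 w1=1 w3=0 w2=0 clk=1 w0=1
t15.Δ0 w1=1 w3=0 w2=0 clk=1 w0=1
t15.Δ1 w1=1 w3=0 w2=0 clk=0 w0=1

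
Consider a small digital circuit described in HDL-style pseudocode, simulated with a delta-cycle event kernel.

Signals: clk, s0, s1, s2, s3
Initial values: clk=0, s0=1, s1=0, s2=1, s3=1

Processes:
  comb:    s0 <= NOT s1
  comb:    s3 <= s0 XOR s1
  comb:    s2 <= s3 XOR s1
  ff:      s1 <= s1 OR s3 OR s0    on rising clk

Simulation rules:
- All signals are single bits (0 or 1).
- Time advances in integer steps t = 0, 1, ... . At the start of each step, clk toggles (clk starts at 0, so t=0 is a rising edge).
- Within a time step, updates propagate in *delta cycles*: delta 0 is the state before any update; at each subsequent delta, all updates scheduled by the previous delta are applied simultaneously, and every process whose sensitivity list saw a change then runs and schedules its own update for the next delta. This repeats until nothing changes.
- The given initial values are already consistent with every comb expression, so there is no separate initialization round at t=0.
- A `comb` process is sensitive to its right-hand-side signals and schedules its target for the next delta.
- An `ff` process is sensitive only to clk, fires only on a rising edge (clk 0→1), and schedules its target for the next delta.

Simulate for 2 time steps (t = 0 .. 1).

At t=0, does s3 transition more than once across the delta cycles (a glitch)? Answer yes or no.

yes

t0.Δ0 clk=0 s2=1 s1=0 s3=1 s0=1
t0.Δ1 clk=1 s2=1 s1=0 s3=1 s0=1
t0.Δ2 clk=1 s2=1 s1=1 s3=1 s0=1
t0.Δ3 clk=1 s2=0 s1=1 s3=0 s0=0
t0.Δ4 clk=1 s2=1 s1=1 s3=1 s0=0
t0.Δ5 clk=1 s2=0 s1=1 s3=1 s0=0
t1.Δ0 clk=1 s2=0 s1=1 s3=1 s0=0
t1.Δ1 clk=0 s2=0 s1=1 s3=1 s0=0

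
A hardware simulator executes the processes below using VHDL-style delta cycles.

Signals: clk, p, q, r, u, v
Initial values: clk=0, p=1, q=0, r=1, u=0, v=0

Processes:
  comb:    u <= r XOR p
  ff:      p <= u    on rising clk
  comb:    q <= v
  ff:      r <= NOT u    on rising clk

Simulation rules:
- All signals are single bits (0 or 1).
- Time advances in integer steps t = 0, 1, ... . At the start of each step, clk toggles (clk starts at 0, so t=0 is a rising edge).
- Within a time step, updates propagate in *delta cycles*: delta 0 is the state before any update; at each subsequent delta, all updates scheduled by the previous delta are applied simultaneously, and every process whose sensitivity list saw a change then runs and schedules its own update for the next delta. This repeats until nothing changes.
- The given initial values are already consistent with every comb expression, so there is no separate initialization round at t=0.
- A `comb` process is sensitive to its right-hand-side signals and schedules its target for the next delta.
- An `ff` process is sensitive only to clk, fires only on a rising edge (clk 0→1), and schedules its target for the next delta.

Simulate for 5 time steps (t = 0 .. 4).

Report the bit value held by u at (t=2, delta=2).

1

[bits: q,r,clk,v,u,p]
t=0: Δ0=010001 Δ1=011001 Δ2=011000 Δ3=011010 | 3Δ
t=1: Δ0=011010 Δ1=010010 | 1Δ
t=2: Δ0=010010 Δ1=011010 Δ2=001011 | 2Δ
t=3: Δ0=001011 Δ1=000011 | 1Δ
t=4: Δ0=000011 Δ1=001011 | 1Δ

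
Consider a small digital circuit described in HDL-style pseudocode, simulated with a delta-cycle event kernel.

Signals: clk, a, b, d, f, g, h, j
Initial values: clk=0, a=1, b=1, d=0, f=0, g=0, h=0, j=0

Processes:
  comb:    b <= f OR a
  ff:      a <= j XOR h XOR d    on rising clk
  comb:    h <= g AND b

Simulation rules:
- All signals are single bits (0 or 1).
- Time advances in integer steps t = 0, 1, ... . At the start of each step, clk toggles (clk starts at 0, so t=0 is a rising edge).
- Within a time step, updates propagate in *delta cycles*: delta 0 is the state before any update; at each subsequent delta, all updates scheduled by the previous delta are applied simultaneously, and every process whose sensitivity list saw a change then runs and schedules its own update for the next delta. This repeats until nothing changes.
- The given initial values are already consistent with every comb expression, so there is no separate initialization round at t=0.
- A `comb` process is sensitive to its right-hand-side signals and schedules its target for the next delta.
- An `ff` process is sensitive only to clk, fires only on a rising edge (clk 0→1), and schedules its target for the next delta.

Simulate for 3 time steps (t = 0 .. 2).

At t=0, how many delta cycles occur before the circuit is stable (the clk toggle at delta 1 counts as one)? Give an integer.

t0.Δ0 j=0 f=0 clk=0 a=1 b=1 g=0 d=0 h=0
t0.Δ1 j=0 f=0 clk=1 a=1 b=1 g=0 d=0 h=0
t0.Δ2 j=0 f=0 clk=1 a=0 b=1 g=0 d=0 h=0
t0.Δ3 j=0 f=0 clk=1 a=0 b=0 g=0 d=0 h=0
t1.Δ0 j=0 f=0 clk=1 a=0 b=0 g=0 d=0 h=0
t1.Δ1 j=0 f=0 clk=0 a=0 b=0 g=0 d=0 h=0
t2.Δ0 j=0 f=0 clk=0 a=0 b=0 g=0 d=0 h=0
t2.Δ1 j=0 f=0 clk=1 a=0 b=0 g=0 d=0 h=0

3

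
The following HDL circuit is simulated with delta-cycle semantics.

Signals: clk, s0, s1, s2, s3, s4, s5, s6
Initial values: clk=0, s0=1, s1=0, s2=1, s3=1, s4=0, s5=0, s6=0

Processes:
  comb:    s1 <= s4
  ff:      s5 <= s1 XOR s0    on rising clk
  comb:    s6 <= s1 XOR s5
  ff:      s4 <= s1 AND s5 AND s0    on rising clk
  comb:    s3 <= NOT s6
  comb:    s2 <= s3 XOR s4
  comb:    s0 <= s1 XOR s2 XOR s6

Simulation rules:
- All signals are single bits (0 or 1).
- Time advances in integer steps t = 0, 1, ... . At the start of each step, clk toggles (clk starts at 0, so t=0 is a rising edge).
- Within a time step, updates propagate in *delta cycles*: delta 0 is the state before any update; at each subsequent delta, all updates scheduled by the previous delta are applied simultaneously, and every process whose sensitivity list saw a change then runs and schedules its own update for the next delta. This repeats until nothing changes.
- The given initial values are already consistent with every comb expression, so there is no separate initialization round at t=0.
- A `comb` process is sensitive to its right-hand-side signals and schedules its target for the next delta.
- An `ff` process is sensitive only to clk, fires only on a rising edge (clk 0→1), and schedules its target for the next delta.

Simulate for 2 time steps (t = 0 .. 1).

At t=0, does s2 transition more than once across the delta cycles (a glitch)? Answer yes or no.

no

[bits: s6,s4,s1,s0,s5,s3,clk,s2]
t=0: Δ0=00010101 Δ1=00010111 Δ2=00011111 Δ3=10011111 Δ4=10001011 Δ5=10001010 Δ6=10011010 | 6Δ
t=1: Δ0=10011010 Δ1=10011000 | 1Δ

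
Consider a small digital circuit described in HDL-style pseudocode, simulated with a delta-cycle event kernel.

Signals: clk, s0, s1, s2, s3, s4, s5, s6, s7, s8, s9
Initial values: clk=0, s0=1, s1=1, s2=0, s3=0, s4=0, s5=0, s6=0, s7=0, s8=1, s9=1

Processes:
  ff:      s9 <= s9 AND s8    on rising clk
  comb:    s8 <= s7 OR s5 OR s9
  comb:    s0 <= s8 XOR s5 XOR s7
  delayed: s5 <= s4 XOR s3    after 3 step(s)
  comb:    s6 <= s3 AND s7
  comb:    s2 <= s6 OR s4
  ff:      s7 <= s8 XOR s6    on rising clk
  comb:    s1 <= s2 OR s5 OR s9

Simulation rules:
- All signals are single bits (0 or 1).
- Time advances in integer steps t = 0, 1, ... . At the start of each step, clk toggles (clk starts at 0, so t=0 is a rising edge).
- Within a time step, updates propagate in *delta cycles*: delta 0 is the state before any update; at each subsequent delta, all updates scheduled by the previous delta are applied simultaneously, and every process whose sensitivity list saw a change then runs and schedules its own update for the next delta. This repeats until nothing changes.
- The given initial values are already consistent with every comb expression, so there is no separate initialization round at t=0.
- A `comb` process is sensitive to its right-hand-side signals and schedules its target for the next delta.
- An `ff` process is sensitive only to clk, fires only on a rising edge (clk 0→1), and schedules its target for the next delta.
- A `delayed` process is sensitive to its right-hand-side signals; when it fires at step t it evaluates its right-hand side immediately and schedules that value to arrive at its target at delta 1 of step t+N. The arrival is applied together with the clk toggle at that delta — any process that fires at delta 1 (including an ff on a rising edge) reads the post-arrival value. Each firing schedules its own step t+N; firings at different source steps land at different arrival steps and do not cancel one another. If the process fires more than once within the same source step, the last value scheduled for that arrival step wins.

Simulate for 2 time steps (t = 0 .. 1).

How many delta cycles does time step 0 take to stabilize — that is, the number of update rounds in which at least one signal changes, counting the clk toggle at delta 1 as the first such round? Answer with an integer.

3

[bits: s6,s3,s7,s5,s8,s4,s1,clk,s9,s0,s2]
t=0: Δ0=00001010110 Δ1=00001011110 Δ2=00101011110 Δ3=00101011100 | 3Δ
t=1: Δ0=00101011100 Δ1=00101010100 | 1Δ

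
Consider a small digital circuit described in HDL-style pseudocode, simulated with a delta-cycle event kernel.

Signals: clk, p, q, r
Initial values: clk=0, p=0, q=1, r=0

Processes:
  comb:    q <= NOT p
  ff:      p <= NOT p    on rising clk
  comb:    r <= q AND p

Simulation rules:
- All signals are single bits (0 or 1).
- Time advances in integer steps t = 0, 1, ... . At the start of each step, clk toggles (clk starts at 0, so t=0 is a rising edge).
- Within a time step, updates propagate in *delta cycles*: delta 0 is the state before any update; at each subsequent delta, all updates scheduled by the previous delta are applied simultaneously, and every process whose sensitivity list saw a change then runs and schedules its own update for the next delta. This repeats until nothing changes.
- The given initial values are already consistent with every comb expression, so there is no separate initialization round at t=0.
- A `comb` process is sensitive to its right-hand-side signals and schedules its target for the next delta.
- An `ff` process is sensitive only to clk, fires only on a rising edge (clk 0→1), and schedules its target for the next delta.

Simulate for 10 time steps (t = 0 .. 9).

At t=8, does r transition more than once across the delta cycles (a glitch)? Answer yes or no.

[bits: r,p,q,clk]
t=0: Δ0=0010 Δ1=0011 Δ2=0111 Δ3=1101 Δ4=0101 | 4Δ
t=1: Δ0=0101 Δ1=0100 | 1Δ
t=2: Δ0=0100 Δ1=0101 Δ2=0001 Δ3=0011 | 3Δ
t=3: Δ0=0011 Δ1=0010 | 1Δ
t=4: Δ0=0010 Δ1=0011 Δ2=0111 Δ3=1101 Δ4=0101 | 4Δ
t=5: Δ0=0101 Δ1=0100 | 1Δ
t=6: Δ0=0100 Δ1=0101 Δ2=0001 Δ3=0011 | 3Δ
t=7: Δ0=0011 Δ1=0010 | 1Δ
t=8: Δ0=0010 Δ1=0011 Δ2=0111 Δ3=1101 Δ4=0101 | 4Δ
t=9: Δ0=0101 Δ1=0100 | 1Δ

yes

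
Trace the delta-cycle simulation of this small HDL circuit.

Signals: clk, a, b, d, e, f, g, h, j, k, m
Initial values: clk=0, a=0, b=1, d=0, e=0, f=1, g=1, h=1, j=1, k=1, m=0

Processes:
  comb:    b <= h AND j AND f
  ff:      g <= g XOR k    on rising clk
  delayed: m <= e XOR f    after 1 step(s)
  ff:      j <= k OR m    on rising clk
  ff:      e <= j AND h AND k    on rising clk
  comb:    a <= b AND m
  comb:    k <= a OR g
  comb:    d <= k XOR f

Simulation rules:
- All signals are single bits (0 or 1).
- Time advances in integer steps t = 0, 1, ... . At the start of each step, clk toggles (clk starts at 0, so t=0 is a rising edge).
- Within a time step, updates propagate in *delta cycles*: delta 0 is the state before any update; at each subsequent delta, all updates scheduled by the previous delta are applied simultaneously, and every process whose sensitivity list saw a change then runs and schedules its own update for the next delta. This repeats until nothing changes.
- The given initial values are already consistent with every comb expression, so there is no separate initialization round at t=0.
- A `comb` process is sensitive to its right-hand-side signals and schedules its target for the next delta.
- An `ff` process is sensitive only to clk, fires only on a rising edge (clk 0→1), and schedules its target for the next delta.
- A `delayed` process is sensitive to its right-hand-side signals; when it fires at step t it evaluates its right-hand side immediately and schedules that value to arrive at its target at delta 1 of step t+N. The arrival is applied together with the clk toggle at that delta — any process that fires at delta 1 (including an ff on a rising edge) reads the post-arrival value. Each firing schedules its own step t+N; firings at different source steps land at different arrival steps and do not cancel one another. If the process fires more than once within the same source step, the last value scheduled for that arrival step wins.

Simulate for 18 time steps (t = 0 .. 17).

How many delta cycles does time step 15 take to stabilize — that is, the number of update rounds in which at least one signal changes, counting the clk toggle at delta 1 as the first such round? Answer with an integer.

t=0 Δ0: d=0 m=0 j=1 k=1 h=1 b=1 e=0 g=1 f=1 clk=0 a=0
  Δ1: clk:0→1
  Δ2: e:0→1, g:1→0
  Δ3: k:1→0
  Δ4: d:0→1
  (4Δ to stable)
t=1 Δ0: d=1 m=0 j=1 k=0 h=1 b=1 e=1 g=0 f=1 clk=1 a=0
  Δ1: clk:1→0
  (1Δ to stable)
t=2 Δ0: d=1 m=0 j=1 k=0 h=1 b=1 e=1 g=0 f=1 clk=0 a=0
  Δ1: clk:0→1
  Δ2: j:1→0, e:1→0
  Δ3: b:1→0
  (3Δ to stable)
t=3 Δ0: d=1 m=0 j=0 k=0 h=1 b=0 e=0 g=0 f=1 clk=1 a=0
  Δ1: m:0→1, clk:1→0
  (1Δ to stable)
t=4 Δ0: d=1 m=1 j=0 k=0 h=1 b=0 e=0 g=0 f=1 clk=0 a=0
  Δ1: clk:0→1
  Δ2: j:0→1
  Δ3: b:0→1
  Δ4: a:0→1
  Δ5: k:0→1
  Δ6: d:1→0
  (6Δ to stable)
t=5 Δ0: d=0 m=1 j=1 k=1 h=1 b=1 e=0 g=0 f=1 clk=1 a=1
  Δ1: clk:1→0
  (1Δ to stable)
t=6 Δ0: d=0 m=1 j=1 k=1 h=1 b=1 e=0 g=0 f=1 clk=0 a=1
  Δ1: clk:0→1
  Δ2: e:0→1, g:0→1
  (2Δ to stable)
t=7 Δ0: d=0 m=1 j=1 k=1 h=1 b=1 e=1 g=1 f=1 clk=1 a=1
  Δ1: m:1→0, clk:1→0
  Δ2: a:1→0
  (2Δ to stable)
t=8 Δ0: d=0 m=0 j=1 k=1 h=1 b=1 e=1 g=1 f=1 clk=0 a=0
  Δ1: clk:0→1
  Δ2: g:1→0
  Δ3: k:1→0
  Δ4: d:0→1
  (4Δ to stable)
t=9 Δ0: d=1 m=0 j=1 k=0 h=1 b=1 e=1 g=0 f=1 clk=1 a=0
  Δ1: clk:1→0
  (1Δ to stable)
t=10 Δ0: d=1 m=0 j=1 k=0 h=1 b=1 e=1 g=0 f=1 clk=0 a=0
  Δ1: clk:0→1
  Δ2: j:1→0, e:1→0
  Δ3: b:1→0
  (3Δ to stable)
t=11 Δ0: d=1 m=0 j=0 k=0 h=1 b=0 e=0 g=0 f=1 clk=1 a=0
  Δ1: m:0→1, clk:1→0
  (1Δ to stable)
t=12 Δ0: d=1 m=1 j=0 k=0 h=1 b=0 e=0 g=0 f=1 clk=0 a=0
  Δ1: clk:0→1
  Δ2: j:0→1
  Δ3: b:0→1
  Δ4: a:0→1
  Δ5: k:0→1
  Δ6: d:1→0
  (6Δ to stable)
t=13 Δ0: d=0 m=1 j=1 k=1 h=1 b=1 e=0 g=0 f=1 clk=1 a=1
  Δ1: clk:1→0
  (1Δ to stable)
t=14 Δ0: d=0 m=1 j=1 k=1 h=1 b=1 e=0 g=0 f=1 clk=0 a=1
  Δ1: clk:0→1
  Δ2: e:0→1, g:0→1
  (2Δ to stable)
t=15 Δ0: d=0 m=1 j=1 k=1 h=1 b=1 e=1 g=1 f=1 clk=1 a=1
  Δ1: m:1→0, clk:1→0
  Δ2: a:1→0
  (2Δ to stable)
t=16 Δ0: d=0 m=0 j=1 k=1 h=1 b=1 e=1 g=1 f=1 clk=0 a=0
  Δ1: clk:0→1
  Δ2: g:1→0
  Δ3: k:1→0
  Δ4: d:0→1
  (4Δ to stable)
t=17 Δ0: d=1 m=0 j=1 k=0 h=1 b=1 e=1 g=0 f=1 clk=1 a=0
  Δ1: clk:1→0
  (1Δ to stable)

2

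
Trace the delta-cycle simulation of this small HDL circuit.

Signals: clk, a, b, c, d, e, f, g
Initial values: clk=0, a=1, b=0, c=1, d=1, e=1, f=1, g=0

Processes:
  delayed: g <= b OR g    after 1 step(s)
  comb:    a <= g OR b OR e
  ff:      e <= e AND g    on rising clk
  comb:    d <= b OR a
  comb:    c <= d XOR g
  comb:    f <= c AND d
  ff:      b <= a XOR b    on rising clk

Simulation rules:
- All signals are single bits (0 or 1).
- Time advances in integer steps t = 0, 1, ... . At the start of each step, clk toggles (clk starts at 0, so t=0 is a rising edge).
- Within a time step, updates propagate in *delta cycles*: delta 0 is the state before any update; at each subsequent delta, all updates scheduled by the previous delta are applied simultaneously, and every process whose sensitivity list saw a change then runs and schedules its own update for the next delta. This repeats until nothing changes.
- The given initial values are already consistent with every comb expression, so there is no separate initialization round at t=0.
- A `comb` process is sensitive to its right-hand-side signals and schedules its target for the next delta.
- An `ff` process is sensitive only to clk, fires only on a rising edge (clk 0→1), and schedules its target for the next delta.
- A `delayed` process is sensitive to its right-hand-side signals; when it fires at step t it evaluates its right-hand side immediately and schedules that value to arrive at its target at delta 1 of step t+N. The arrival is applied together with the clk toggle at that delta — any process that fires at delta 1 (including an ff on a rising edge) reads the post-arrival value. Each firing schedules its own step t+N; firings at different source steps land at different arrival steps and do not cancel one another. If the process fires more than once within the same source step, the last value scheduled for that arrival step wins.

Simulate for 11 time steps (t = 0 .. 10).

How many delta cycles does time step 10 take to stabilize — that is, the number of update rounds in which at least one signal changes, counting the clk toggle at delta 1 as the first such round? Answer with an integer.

t=0 Δ0: b=0 d=1 g=0 e=1 c=1 f=1 a=1 clk=0
  Δ1: clk:0→1
  Δ2: b:0→1, e:1→0
  (2Δ to stable)
t=1 Δ0: b=1 d=1 g=0 e=0 c=1 f=1 a=1 clk=1
  Δ1: g:0→1, clk:1→0
  Δ2: c:1→0
  Δ3: f:1→0
  (3Δ to stable)
t=2 Δ0: b=1 d=1 g=1 e=0 c=0 f=0 a=1 clk=0
  Δ1: clk:0→1
  Δ2: b:1→0
  (2Δ to stable)
t=3 Δ0: b=0 d=1 g=1 e=0 c=0 f=0 a=1 clk=1
  Δ1: clk:1→0
  (1Δ to stable)
t=4 Δ0: b=0 d=1 g=1 e=0 c=0 f=0 a=1 clk=0
  Δ1: clk:0→1
  Δ2: b:0→1
  (2Δ to stable)
t=5 Δ0: b=1 d=1 g=1 e=0 c=0 f=0 a=1 clk=1
  Δ1: clk:1→0
  (1Δ to stable)
t=6 Δ0: b=1 d=1 g=1 e=0 c=0 f=0 a=1 clk=0
  Δ1: clk:0→1
  Δ2: b:1→0
  (2Δ to stable)
t=7 Δ0: b=0 d=1 g=1 e=0 c=0 f=0 a=1 clk=1
  Δ1: clk:1→0
  (1Δ to stable)
t=8 Δ0: b=0 d=1 g=1 e=0 c=0 f=0 a=1 clk=0
  Δ1: clk:0→1
  Δ2: b:0→1
  (2Δ to stable)
t=9 Δ0: b=1 d=1 g=1 e=0 c=0 f=0 a=1 clk=1
  Δ1: clk:1→0
  (1Δ to stable)
t=10 Δ0: b=1 d=1 g=1 e=0 c=0 f=0 a=1 clk=0
  Δ1: clk:0→1
  Δ2: b:1→0
  (2Δ to stable)

2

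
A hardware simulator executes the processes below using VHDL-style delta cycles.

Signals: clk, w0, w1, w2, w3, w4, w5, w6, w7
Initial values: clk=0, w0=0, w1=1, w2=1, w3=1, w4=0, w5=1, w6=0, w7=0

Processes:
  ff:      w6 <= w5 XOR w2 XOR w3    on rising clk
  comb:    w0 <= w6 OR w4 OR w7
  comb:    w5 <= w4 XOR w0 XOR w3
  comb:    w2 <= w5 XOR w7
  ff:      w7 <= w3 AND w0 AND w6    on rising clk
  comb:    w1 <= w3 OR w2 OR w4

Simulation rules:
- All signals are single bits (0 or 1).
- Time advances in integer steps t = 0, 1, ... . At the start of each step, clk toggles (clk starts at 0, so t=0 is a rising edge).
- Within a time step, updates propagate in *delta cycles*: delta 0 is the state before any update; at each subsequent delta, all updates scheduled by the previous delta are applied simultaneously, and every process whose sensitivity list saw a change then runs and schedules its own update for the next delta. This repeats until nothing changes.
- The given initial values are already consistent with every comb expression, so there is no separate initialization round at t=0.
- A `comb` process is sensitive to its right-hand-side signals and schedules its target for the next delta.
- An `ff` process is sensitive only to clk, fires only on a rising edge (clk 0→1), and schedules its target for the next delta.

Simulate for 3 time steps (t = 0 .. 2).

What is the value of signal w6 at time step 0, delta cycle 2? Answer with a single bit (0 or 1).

t0.Δ0 clk=0 w6=0 w1=1 w3=1 w7=0 w5=1 w2=1 w0=0 w4=0
t0.Δ1 clk=1 w6=0 w1=1 w3=1 w7=0 w5=1 w2=1 w0=0 w4=0
t0.Δ2 clk=1 w6=1 w1=1 w3=1 w7=0 w5=1 w2=1 w0=0 w4=0
t0.Δ3 clk=1 w6=1 w1=1 w3=1 w7=0 w5=1 w2=1 w0=1 w4=0
t0.Δ4 clk=1 w6=1 w1=1 w3=1 w7=0 w5=0 w2=1 w0=1 w4=0
t0.Δ5 clk=1 w6=1 w1=1 w3=1 w7=0 w5=0 w2=0 w0=1 w4=0
t1.Δ0 clk=1 w6=1 w1=1 w3=1 w7=0 w5=0 w2=0 w0=1 w4=0
t1.Δ1 clk=0 w6=1 w1=1 w3=1 w7=0 w5=0 w2=0 w0=1 w4=0
t2.Δ0 clk=0 w6=1 w1=1 w3=1 w7=0 w5=0 w2=0 w0=1 w4=0
t2.Δ1 clk=1 w6=1 w1=1 w3=1 w7=0 w5=0 w2=0 w0=1 w4=0
t2.Δ2 clk=1 w6=1 w1=1 w3=1 w7=1 w5=0 w2=0 w0=1 w4=0
t2.Δ3 clk=1 w6=1 w1=1 w3=1 w7=1 w5=0 w2=1 w0=1 w4=0

1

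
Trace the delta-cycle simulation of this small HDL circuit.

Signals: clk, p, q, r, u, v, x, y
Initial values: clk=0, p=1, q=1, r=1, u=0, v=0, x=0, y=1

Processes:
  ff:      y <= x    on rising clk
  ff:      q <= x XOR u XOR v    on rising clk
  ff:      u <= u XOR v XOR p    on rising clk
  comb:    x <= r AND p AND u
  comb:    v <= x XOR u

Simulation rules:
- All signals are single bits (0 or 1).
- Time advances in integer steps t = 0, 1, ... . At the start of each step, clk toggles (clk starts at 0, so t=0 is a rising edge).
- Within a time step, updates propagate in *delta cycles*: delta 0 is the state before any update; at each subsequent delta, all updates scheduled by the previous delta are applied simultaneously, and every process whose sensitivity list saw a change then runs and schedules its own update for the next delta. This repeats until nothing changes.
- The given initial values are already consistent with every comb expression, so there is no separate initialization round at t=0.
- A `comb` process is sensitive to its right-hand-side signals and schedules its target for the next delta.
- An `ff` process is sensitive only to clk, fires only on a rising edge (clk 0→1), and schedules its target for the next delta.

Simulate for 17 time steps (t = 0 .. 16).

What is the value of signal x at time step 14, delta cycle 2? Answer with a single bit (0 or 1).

1

t=0 Δ0: p=1 clk=0 q=1 x=0 r=1 y=1 u=0 v=0
  Δ1: clk:0→1
  Δ2: q:1→0, y:1→0, u:0→1
  Δ3: x:0→1, v:0→1
  Δ4: v:1→0
  (4Δ to stable)
t=1 Δ0: p=1 clk=1 q=0 x=1 r=1 y=0 u=1 v=0
  Δ1: clk:1→0
  (1Δ to stable)
t=2 Δ0: p=1 clk=0 q=0 x=1 r=1 y=0 u=1 v=0
  Δ1: clk:0→1
  Δ2: y:0→1, u:1→0
  Δ3: x:1→0, v:0→1
  Δ4: v:1→0
  (4Δ to stable)
t=3 Δ0: p=1 clk=1 q=0 x=0 r=1 y=1 u=0 v=0
  Δ1: clk:1→0
  (1Δ to stable)
t=4 Δ0: p=1 clk=0 q=0 x=0 r=1 y=1 u=0 v=0
  Δ1: clk:0→1
  Δ2: y:1→0, u:0→1
  Δ3: x:0→1, v:0→1
  Δ4: v:1→0
  (4Δ to stable)
t=5 Δ0: p=1 clk=1 q=0 x=1 r=1 y=0 u=1 v=0
  Δ1: clk:1→0
  (1Δ to stable)
t=6 Δ0: p=1 clk=0 q=0 x=1 r=1 y=0 u=1 v=0
  Δ1: clk:0→1
  Δ2: y:0→1, u:1→0
  Δ3: x:1→0, v:0→1
  Δ4: v:1→0
  (4Δ to stable)
t=7 Δ0: p=1 clk=1 q=0 x=0 r=1 y=1 u=0 v=0
  Δ1: clk:1→0
  (1Δ to stable)
t=8 Δ0: p=1 clk=0 q=0 x=0 r=1 y=1 u=0 v=0
  Δ1: clk:0→1
  Δ2: y:1→0, u:0→1
  Δ3: x:0→1, v:0→1
  Δ4: v:1→0
  (4Δ to stable)
t=9 Δ0: p=1 clk=1 q=0 x=1 r=1 y=0 u=1 v=0
  Δ1: clk:1→0
  (1Δ to stable)
t=10 Δ0: p=1 clk=0 q=0 x=1 r=1 y=0 u=1 v=0
  Δ1: clk:0→1
  Δ2: y:0→1, u:1→0
  Δ3: x:1→0, v:0→1
  Δ4: v:1→0
  (4Δ to stable)
t=11 Δ0: p=1 clk=1 q=0 x=0 r=1 y=1 u=0 v=0
  Δ1: clk:1→0
  (1Δ to stable)
t=12 Δ0: p=1 clk=0 q=0 x=0 r=1 y=1 u=0 v=0
  Δ1: clk:0→1
  Δ2: y:1→0, u:0→1
  Δ3: x:0→1, v:0→1
  Δ4: v:1→0
  (4Δ to stable)
t=13 Δ0: p=1 clk=1 q=0 x=1 r=1 y=0 u=1 v=0
  Δ1: clk:1→0
  (1Δ to stable)
t=14 Δ0: p=1 clk=0 q=0 x=1 r=1 y=0 u=1 v=0
  Δ1: clk:0→1
  Δ2: y:0→1, u:1→0
  Δ3: x:1→0, v:0→1
  Δ4: v:1→0
  (4Δ to stable)
t=15 Δ0: p=1 clk=1 q=0 x=0 r=1 y=1 u=0 v=0
  Δ1: clk:1→0
  (1Δ to stable)
t=16 Δ0: p=1 clk=0 q=0 x=0 r=1 y=1 u=0 v=0
  Δ1: clk:0→1
  Δ2: y:1→0, u:0→1
  Δ3: x:0→1, v:0→1
  Δ4: v:1→0
  (4Δ to stable)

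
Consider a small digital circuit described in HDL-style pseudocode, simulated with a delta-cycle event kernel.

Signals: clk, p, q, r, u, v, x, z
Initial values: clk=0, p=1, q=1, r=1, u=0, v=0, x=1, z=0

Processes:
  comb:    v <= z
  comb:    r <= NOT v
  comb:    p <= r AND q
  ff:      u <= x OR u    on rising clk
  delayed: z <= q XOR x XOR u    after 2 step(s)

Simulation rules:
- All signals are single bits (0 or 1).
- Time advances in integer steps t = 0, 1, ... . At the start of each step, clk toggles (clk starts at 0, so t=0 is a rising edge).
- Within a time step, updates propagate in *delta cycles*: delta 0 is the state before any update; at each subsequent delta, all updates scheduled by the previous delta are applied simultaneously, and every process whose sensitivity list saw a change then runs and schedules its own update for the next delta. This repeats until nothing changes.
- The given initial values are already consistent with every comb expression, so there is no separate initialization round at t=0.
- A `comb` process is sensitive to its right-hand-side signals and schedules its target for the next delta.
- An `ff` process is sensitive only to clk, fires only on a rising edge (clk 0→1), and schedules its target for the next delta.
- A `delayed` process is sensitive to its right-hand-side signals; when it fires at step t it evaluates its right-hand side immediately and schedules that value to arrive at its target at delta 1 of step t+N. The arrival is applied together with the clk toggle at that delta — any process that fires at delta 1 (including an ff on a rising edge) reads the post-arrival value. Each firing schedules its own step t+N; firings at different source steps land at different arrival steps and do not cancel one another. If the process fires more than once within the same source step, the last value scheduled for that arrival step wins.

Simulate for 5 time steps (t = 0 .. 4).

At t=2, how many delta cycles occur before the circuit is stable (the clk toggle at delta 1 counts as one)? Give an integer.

4

[bits: u,r,v,z,clk,q,x,p]
t=0: Δ0=01000111 Δ1=01001111 Δ2=11001111 | 2Δ
t=1: Δ0=11001111 Δ1=11000111 | 1Δ
t=2: Δ0=11000111 Δ1=11011111 Δ2=11111111 Δ3=10111111 Δ4=10111110 | 4Δ
t=3: Δ0=10111110 Δ1=10110110 | 1Δ
t=4: Δ0=10110110 Δ1=10111110 | 1Δ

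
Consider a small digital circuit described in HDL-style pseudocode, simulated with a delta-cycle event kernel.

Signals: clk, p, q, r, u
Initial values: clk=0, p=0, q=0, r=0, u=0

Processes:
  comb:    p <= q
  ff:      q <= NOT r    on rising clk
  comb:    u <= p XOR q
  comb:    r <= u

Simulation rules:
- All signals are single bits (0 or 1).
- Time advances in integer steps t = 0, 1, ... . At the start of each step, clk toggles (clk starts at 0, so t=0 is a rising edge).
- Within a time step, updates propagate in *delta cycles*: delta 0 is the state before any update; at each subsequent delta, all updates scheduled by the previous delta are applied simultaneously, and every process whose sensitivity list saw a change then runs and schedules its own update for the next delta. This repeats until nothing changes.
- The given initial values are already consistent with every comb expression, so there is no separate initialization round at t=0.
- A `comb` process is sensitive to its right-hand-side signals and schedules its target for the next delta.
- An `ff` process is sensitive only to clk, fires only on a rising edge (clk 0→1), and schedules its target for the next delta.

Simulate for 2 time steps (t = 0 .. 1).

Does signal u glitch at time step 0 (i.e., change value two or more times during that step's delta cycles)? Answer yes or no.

yes

t=0 Δ0: p=0 r=0 clk=0 q=0 u=0
  Δ1: clk:0→1
  Δ2: q:0→1
  Δ3: p:0→1, u:0→1
  Δ4: r:0→1, u:1→0
  Δ5: r:1→0
  (5Δ to stable)
t=1 Δ0: p=1 r=0 clk=1 q=1 u=0
  Δ1: clk:1→0
  (1Δ to stable)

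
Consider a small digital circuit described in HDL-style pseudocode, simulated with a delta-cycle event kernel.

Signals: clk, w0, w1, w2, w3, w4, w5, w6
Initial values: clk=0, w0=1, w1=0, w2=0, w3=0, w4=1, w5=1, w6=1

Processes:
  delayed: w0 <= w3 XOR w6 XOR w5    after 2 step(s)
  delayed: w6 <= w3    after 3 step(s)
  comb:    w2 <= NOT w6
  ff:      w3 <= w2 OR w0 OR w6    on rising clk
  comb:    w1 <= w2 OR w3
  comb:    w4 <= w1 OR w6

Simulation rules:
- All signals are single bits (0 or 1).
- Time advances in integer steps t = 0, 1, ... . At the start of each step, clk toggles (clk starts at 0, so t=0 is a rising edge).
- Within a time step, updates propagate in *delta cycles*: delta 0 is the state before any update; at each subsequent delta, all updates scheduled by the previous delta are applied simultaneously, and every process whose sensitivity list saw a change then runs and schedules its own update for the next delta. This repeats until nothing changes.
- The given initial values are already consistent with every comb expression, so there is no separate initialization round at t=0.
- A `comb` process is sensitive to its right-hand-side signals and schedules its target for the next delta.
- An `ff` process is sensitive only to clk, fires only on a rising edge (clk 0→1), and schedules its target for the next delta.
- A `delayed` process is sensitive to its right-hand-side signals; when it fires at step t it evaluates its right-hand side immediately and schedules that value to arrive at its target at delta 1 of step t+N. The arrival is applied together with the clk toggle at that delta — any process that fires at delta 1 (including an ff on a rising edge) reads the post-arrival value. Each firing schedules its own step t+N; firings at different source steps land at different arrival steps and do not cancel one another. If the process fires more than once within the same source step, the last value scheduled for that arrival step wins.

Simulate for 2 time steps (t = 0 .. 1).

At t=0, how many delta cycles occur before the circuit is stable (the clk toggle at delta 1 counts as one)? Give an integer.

[bits: w6,w2,w1,w5,w0,w3,clk,w4]
t=0: Δ0=10011001 Δ1=10011011 Δ2=10011111 Δ3=10111111 | 3Δ
t=1: Δ0=10111111 Δ1=10111101 | 1Δ

3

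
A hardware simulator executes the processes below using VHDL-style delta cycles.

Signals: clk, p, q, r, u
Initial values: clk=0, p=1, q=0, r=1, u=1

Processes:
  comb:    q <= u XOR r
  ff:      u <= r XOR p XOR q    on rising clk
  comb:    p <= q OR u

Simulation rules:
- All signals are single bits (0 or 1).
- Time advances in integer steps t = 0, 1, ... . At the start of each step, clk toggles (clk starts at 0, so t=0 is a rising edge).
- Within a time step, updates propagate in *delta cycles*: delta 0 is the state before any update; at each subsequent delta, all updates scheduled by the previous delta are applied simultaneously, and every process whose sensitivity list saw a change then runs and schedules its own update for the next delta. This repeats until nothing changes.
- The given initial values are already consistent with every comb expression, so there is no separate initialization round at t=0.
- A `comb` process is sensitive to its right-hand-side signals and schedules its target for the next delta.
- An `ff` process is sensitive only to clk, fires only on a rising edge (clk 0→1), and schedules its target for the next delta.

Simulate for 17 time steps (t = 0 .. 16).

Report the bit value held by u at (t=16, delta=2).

0

t=0 Δ0: q=0 r=1 clk=0 u=1 p=1
  Δ1: clk:0→1
  Δ2: u:1→0
  Δ3: q:0→1, p:1→0
  Δ4: p:0→1
  (4Δ to stable)
t=1 Δ0: q=1 r=1 clk=1 u=0 p=1
  Δ1: clk:1→0
  (1Δ to stable)
t=2 Δ0: q=1 r=1 clk=0 u=0 p=1
  Δ1: clk:0→1
  Δ2: u:0→1
  Δ3: q:1→0
  (3Δ to stable)
t=3 Δ0: q=0 r=1 clk=1 u=1 p=1
  Δ1: clk:1→0
  (1Δ to stable)
t=4 Δ0: q=0 r=1 clk=0 u=1 p=1
  Δ1: clk:0→1
  Δ2: u:1→0
  Δ3: q:0→1, p:1→0
  Δ4: p:0→1
  (4Δ to stable)
t=5 Δ0: q=1 r=1 clk=1 u=0 p=1
  Δ1: clk:1→0
  (1Δ to stable)
t=6 Δ0: q=1 r=1 clk=0 u=0 p=1
  Δ1: clk:0→1
  Δ2: u:0→1
  Δ3: q:1→0
  (3Δ to stable)
t=7 Δ0: q=0 r=1 clk=1 u=1 p=1
  Δ1: clk:1→0
  (1Δ to stable)
t=8 Δ0: q=0 r=1 clk=0 u=1 p=1
  Δ1: clk:0→1
  Δ2: u:1→0
  Δ3: q:0→1, p:1→0
  Δ4: p:0→1
  (4Δ to stable)
t=9 Δ0: q=1 r=1 clk=1 u=0 p=1
  Δ1: clk:1→0
  (1Δ to stable)
t=10 Δ0: q=1 r=1 clk=0 u=0 p=1
  Δ1: clk:0→1
  Δ2: u:0→1
  Δ3: q:1→0
  (3Δ to stable)
t=11 Δ0: q=0 r=1 clk=1 u=1 p=1
  Δ1: clk:1→0
  (1Δ to stable)
t=12 Δ0: q=0 r=1 clk=0 u=1 p=1
  Δ1: clk:0→1
  Δ2: u:1→0
  Δ3: q:0→1, p:1→0
  Δ4: p:0→1
  (4Δ to stable)
t=13 Δ0: q=1 r=1 clk=1 u=0 p=1
  Δ1: clk:1→0
  (1Δ to stable)
t=14 Δ0: q=1 r=1 clk=0 u=0 p=1
  Δ1: clk:0→1
  Δ2: u:0→1
  Δ3: q:1→0
  (3Δ to stable)
t=15 Δ0: q=0 r=1 clk=1 u=1 p=1
  Δ1: clk:1→0
  (1Δ to stable)
t=16 Δ0: q=0 r=1 clk=0 u=1 p=1
  Δ1: clk:0→1
  Δ2: u:1→0
  Δ3: q:0→1, p:1→0
  Δ4: p:0→1
  (4Δ to stable)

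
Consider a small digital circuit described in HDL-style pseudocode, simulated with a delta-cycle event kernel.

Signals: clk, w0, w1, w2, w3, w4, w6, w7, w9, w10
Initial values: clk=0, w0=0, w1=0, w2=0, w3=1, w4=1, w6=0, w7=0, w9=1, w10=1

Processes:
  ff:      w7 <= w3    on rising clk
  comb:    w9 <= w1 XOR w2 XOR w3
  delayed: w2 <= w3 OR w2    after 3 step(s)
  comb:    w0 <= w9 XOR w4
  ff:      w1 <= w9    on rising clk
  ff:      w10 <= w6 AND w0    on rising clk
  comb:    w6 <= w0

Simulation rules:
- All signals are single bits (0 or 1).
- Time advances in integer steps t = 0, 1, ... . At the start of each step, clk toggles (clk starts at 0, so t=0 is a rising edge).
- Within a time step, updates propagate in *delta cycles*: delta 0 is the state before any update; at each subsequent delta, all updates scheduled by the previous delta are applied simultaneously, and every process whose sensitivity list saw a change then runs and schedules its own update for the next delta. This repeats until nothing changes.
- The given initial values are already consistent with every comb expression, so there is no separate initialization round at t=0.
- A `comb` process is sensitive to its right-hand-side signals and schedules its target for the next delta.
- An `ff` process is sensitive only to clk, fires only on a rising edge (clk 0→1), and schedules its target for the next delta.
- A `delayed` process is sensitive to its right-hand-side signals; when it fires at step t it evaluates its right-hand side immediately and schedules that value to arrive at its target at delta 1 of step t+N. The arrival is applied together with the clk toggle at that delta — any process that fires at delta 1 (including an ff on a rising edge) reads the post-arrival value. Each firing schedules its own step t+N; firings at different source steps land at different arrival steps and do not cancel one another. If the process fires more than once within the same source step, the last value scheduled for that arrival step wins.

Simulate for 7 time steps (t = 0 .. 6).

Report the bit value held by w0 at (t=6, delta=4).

0

t0.Δ0 w1=0 w10=1 w9=1 clk=0 w4=1 w3=1 w0=0 w2=0 w7=0 w6=0
t0.Δ1 w1=0 w10=1 w9=1 clk=1 w4=1 w3=1 w0=0 w2=0 w7=0 w6=0
t0.Δ2 w1=1 w10=0 w9=1 clk=1 w4=1 w3=1 w0=0 w2=0 w7=1 w6=0
t0.Δ3 w1=1 w10=0 w9=0 clk=1 w4=1 w3=1 w0=0 w2=0 w7=1 w6=0
t0.Δ4 w1=1 w10=0 w9=0 clk=1 w4=1 w3=1 w0=1 w2=0 w7=1 w6=0
t0.Δ5 w1=1 w10=0 w9=0 clk=1 w4=1 w3=1 w0=1 w2=0 w7=1 w6=1
t1.Δ0 w1=1 w10=0 w9=0 clk=1 w4=1 w3=1 w0=1 w2=0 w7=1 w6=1
t1.Δ1 w1=1 w10=0 w9=0 clk=0 w4=1 w3=1 w0=1 w2=0 w7=1 w6=1
t2.Δ0 w1=1 w10=0 w9=0 clk=0 w4=1 w3=1 w0=1 w2=0 w7=1 w6=1
t2.Δ1 w1=1 w10=0 w9=0 clk=1 w4=1 w3=1 w0=1 w2=0 w7=1 w6=1
t2.Δ2 w1=0 w10=1 w9=0 clk=1 w4=1 w3=1 w0=1 w2=0 w7=1 w6=1
t2.Δ3 w1=0 w10=1 w9=1 clk=1 w4=1 w3=1 w0=1 w2=0 w7=1 w6=1
t2.Δ4 w1=0 w10=1 w9=1 clk=1 w4=1 w3=1 w0=0 w2=0 w7=1 w6=1
t2.Δ5 w1=0 w10=1 w9=1 clk=1 w4=1 w3=1 w0=0 w2=0 w7=1 w6=0
t3.Δ0 w1=0 w10=1 w9=1 clk=1 w4=1 w3=1 w0=0 w2=0 w7=1 w6=0
t3.Δ1 w1=0 w10=1 w9=1 clk=0 w4=1 w3=1 w0=0 w2=0 w7=1 w6=0
t4.Δ0 w1=0 w10=1 w9=1 clk=0 w4=1 w3=1 w0=0 w2=0 w7=1 w6=0
t4.Δ1 w1=0 w10=1 w9=1 clk=1 w4=1 w3=1 w0=0 w2=0 w7=1 w6=0
t4.Δ2 w1=1 w10=0 w9=1 clk=1 w4=1 w3=1 w0=0 w2=0 w7=1 w6=0
t4.Δ3 w1=1 w10=0 w9=0 clk=1 w4=1 w3=1 w0=0 w2=0 w7=1 w6=0
t4.Δ4 w1=1 w10=0 w9=0 clk=1 w4=1 w3=1 w0=1 w2=0 w7=1 w6=0
t4.Δ5 w1=1 w10=0 w9=0 clk=1 w4=1 w3=1 w0=1 w2=0 w7=1 w6=1
t5.Δ0 w1=1 w10=0 w9=0 clk=1 w4=1 w3=1 w0=1 w2=0 w7=1 w6=1
t5.Δ1 w1=1 w10=0 w9=0 clk=0 w4=1 w3=1 w0=1 w2=0 w7=1 w6=1
t6.Δ0 w1=1 w10=0 w9=0 clk=0 w4=1 w3=1 w0=1 w2=0 w7=1 w6=1
t6.Δ1 w1=1 w10=0 w9=0 clk=1 w4=1 w3=1 w0=1 w2=0 w7=1 w6=1
t6.Δ2 w1=0 w10=1 w9=0 clk=1 w4=1 w3=1 w0=1 w2=0 w7=1 w6=1
t6.Δ3 w1=0 w10=1 w9=1 clk=1 w4=1 w3=1 w0=1 w2=0 w7=1 w6=1
t6.Δ4 w1=0 w10=1 w9=1 clk=1 w4=1 w3=1 w0=0 w2=0 w7=1 w6=1
t6.Δ5 w1=0 w10=1 w9=1 clk=1 w4=1 w3=1 w0=0 w2=0 w7=1 w6=0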